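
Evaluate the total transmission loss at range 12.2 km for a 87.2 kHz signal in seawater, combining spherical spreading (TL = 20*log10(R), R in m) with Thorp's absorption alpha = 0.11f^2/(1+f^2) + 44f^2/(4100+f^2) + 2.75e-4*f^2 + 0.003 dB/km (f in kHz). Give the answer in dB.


Step 1 (Thorp): alpha = 0.11*7603.84/(1+7603.84) + 44*7603.84/(4100+7603.84) + 2.75e-4*7603.84 + 0.003 = 30.7903 dB/km
Step 2: TL_spread = 20*log10(12200) = 81.73 dB
Step 3: TL_abs = alpha*R = 30.7903 * 12.2 = 375.64 dB
Step 4: TL_total = 81.73 + 375.64 = 457.37

457.37 dB


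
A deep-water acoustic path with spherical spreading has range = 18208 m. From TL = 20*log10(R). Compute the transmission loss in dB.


85.21 dB


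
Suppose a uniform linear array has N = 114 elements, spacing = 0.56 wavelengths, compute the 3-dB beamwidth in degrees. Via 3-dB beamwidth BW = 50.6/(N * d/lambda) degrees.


0.79 deg


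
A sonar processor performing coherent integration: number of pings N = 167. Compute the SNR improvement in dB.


Gain = 10*log10(167) = 22.23

22.23 dB


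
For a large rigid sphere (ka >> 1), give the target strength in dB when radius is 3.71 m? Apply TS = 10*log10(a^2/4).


5.37 dB


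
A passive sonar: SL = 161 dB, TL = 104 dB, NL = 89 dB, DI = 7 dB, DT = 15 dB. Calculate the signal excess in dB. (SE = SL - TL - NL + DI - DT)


SE = SL - TL - NL + DI - DT = 161 - 104 - 89 + 7 - 15 = -40

-40 dB


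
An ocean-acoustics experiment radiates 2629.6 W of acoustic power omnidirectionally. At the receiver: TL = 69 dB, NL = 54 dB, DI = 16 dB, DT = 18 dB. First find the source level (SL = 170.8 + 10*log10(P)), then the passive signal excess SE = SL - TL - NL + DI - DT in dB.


Step 1: SL = 170.8 + 10*log10(2629.6) = 205.0 dB
Step 2: SE = SL - TL - NL + DI - DT = 205.0 - 69 - 54 + 16 - 18 = 80.0

80.0 dB


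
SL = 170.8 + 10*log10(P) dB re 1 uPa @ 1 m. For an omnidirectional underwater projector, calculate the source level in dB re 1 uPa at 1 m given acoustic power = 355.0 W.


SL = 170.8 + 10*log10(355.0) = 170.8 + 25.5 = 196.3

196.3 dB


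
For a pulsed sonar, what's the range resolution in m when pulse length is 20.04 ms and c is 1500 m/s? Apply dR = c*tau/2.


dR = c*tau/2 = 1500 * 20.04e-3 / 2 = 15.03

15.03 m


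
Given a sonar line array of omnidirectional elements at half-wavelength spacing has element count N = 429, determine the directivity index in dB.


26.32 dB


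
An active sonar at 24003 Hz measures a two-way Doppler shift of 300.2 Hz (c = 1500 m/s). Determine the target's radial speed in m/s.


From fd = 2*f*v/c, v = c*fd/(2*f) = 1500 * 300.2 / (2*24003) = 9.38

9.38 m/s


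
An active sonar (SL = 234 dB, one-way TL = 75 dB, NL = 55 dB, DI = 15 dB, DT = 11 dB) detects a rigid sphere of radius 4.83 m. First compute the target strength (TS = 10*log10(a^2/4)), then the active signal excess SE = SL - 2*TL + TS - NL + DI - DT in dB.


Step 1: TS = 10*log10(4.83^2/4) = 7.66 dB
Step 2: SE = SL - 2*TL + TS - NL + DI - DT = 234 - 2*75 + (7.66) - 55 + 15 - 11 = 40.66

40.66 dB


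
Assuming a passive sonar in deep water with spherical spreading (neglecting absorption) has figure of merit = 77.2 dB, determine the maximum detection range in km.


At max range FOM = TL, so 20*log10(R) = 77.2
R = 10^(77.2/20) = 7244.36 m = 7.24 km

7.24 km


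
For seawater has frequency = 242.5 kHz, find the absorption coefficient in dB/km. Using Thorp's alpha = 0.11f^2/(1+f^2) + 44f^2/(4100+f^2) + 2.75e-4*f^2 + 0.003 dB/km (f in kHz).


57.417 dB/km


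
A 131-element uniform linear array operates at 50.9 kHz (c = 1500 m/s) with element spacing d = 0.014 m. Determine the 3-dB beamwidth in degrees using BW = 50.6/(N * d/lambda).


Step 1: lambda = 1500/50900 = 0.02947 m
Step 2: d/lambda = 0.014/0.02947 = 0.4751
Step 3: BW = 50.6/(N * d/lambda) = 50.6/(131 * 0.4751) = 0.81

0.81 deg


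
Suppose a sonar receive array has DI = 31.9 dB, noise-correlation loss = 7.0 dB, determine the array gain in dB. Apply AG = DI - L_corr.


24.9 dB


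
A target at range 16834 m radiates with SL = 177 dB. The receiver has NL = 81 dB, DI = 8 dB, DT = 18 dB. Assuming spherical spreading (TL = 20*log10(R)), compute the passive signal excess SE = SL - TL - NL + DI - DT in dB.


1.48 dB


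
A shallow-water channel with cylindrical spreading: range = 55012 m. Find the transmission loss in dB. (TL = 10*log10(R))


47.4 dB


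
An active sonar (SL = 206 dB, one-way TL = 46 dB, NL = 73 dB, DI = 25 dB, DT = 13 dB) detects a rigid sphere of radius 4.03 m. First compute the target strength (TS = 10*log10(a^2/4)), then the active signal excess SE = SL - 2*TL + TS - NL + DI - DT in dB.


Step 1: TS = 10*log10(4.03^2/4) = 6.09 dB
Step 2: SE = SL - 2*TL + TS - NL + DI - DT = 206 - 2*46 + (6.09) - 73 + 25 - 13 = 59.09

59.09 dB


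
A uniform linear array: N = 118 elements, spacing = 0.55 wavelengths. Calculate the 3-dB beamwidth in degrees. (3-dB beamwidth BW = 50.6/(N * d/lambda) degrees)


BW = 50.6 / (118 * 0.55) = 50.6 / 64.9 = 0.78

0.78 deg


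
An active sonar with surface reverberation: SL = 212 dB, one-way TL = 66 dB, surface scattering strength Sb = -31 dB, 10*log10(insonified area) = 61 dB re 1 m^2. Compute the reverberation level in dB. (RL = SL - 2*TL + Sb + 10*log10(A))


RL = SL - 2*TL + Sb + 10*log10(A) = 212 - 2*66 + (-31) + 61 = 110

110 dB


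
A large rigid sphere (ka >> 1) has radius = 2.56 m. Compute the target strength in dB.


TS = 10*log10(2.56^2 / 4) = 10*log10(1.6384) = 2.14

2.14 dB


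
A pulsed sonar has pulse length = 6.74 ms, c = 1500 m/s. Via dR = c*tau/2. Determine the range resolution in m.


dR = c*tau/2 = 1500 * 6.74e-3 / 2 = 5.055

5.055 m


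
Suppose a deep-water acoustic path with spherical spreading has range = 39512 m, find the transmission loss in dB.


91.93 dB


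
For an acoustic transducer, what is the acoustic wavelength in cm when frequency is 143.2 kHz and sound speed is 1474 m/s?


1.03 cm


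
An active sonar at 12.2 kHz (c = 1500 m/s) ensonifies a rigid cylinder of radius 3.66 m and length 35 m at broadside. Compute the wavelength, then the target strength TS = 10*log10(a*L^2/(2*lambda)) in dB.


Step 1: lambda = c/f = 1500/12200 = 0.12295 m
Step 2: TS = 10*log10(a*L^2/(2*lambda)) = 10*log10(3.66*35^2/(2*0.12295)) = 42.61

42.61 dB


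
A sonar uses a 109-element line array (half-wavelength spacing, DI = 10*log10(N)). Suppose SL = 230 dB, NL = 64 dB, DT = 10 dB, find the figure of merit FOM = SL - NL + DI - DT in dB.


Step 1: DI = 10*log10(109) = 20.37 dB
Step 2: FOM = SL - NL + DI - DT = 230 - 64 + 20.37 - 10 = 176.37

176.37 dB


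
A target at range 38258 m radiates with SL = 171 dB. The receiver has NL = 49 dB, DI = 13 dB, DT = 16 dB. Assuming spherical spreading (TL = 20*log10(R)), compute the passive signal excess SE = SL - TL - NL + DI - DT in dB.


Step 1: TL = 20*log10(38258) = 91.65 dB
Step 2: SE = 171 - 91.65 - 49 + 13 - 16 = 27.35

27.35 dB


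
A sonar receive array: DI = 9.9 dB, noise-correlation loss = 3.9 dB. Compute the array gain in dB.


AG = DI - L_corr = 9.9 - 3.9 = 6.0

6.0 dB


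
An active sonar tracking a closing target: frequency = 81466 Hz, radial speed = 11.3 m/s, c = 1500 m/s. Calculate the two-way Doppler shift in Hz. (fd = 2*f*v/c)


fd = 2*f*v/c = 2 * 81466 * 11.3 / 1500 = 1227.42

1227.42 Hz


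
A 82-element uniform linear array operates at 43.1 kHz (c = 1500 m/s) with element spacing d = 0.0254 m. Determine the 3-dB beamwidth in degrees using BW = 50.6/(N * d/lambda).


Step 1: lambda = 1500/43100 = 0.0348 m
Step 2: d/lambda = 0.0254/0.0348 = 0.7299
Step 3: BW = 50.6/(N * d/lambda) = 50.6/(82 * 0.7299) = 0.85

0.85 deg


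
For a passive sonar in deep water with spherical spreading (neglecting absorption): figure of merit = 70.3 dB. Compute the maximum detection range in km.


At max range FOM = TL, so 20*log10(R) = 70.3
R = 10^(70.3/20) = 3273.41 m = 3.27 km

3.27 km


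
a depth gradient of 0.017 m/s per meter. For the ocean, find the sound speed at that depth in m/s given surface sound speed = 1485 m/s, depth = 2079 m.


1520.343 m/s


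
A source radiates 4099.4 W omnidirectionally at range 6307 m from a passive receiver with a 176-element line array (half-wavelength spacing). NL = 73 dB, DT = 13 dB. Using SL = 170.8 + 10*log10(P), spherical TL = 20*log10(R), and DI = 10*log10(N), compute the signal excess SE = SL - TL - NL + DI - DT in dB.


Step 1: SL = 170.8 + 10*log10(4099.4) = 206.93 dB
Step 2: TL = 20*log10(6307) = 76.0 dB
Step 3: DI = 10*log10(176) = 22.46 dB
Step 4: SE = SL - TL - NL + DI - DT = 206.93 - 76.0 - 73 + 22.46 - 13 = 67.39

67.39 dB


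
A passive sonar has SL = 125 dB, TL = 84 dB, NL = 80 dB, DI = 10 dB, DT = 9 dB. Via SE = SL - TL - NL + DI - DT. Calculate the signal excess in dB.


SE = SL - TL - NL + DI - DT = 125 - 84 - 80 + 10 - 9 = -38

-38 dB


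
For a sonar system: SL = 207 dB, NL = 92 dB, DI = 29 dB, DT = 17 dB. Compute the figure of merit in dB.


FOM = SL - NL + DI - DT = 207 - 92 + 29 - 17 = 127

127 dB


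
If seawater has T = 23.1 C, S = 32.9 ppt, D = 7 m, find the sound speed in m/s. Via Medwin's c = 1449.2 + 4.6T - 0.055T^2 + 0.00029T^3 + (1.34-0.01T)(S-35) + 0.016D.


c = 1449.2 + 4.6*23.1 - 0.055*23.1^2 + 0.00029*23.1^3 + (1.34 - 0.01*23.1)*(32.9 - 35) + 0.016*7 = 1527.47

1527.47 m/s


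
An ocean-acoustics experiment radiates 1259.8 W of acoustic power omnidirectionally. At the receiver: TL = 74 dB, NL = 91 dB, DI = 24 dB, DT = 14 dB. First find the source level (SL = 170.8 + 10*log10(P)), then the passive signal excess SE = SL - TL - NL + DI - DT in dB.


Step 1: SL = 170.8 + 10*log10(1259.8) = 201.8 dB
Step 2: SE = SL - TL - NL + DI - DT = 201.8 - 74 - 91 + 24 - 14 = 46.8

46.8 dB


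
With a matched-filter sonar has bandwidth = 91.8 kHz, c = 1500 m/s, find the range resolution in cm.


dR = c/(2*BW) = 1500 / (2 * 91.8e3) = 0.0082 m = 0.82 cm

0.82 cm


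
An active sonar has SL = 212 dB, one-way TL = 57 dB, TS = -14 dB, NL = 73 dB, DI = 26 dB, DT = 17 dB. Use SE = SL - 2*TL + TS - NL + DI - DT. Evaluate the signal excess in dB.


SE = SL - 2*TL + TS - NL + DI - DT = 212 - 2*57 + (-14) - 73 + 26 - 17 = 20

20 dB


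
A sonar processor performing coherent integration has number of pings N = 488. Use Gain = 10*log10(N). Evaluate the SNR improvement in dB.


26.88 dB


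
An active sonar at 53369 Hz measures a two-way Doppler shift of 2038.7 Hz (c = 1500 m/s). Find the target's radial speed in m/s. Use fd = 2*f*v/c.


28.65 m/s


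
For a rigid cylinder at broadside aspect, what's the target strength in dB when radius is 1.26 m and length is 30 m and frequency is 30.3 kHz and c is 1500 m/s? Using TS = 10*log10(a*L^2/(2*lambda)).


40.59 dB


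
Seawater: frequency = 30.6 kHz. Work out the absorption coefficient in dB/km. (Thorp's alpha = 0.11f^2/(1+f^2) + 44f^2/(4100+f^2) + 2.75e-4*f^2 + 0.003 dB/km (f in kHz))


8.551 dB/km


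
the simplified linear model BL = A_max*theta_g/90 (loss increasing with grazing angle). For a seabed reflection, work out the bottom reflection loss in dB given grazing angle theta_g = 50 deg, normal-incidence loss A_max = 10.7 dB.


5.94 dB


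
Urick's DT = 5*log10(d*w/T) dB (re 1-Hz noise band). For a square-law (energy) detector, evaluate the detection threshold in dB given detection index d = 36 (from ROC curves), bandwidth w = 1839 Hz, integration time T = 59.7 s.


DT = 5*log10(d*w/T) = 5*log10(36 * 1839 / 59.7) = 5*log10(1108.94) = 15.22

15.22 dB


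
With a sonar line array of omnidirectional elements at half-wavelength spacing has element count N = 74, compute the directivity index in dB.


DI = 10*log10(74) = 18.69

18.69 dB


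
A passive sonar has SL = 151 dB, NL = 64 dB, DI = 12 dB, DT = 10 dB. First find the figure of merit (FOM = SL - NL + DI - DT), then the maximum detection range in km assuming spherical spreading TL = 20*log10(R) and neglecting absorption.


Step 1: FOM = SL - NL + DI - DT = 151 - 64 + 12 - 10 = 89 dB
Step 2: at max range FOM = TL = 20*log10(R), so R = 10^(89/20) = 28183.83 m = 28.18 km

28.18 km


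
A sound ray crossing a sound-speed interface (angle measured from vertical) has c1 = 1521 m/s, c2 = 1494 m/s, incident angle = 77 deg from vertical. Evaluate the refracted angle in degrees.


sin(theta2) = (c2/c1)*sin(theta1) = (1494/1521)*sin(77 deg) = 0.95707
theta2 = arcsin(0.95707) = 73.15

73.15 deg


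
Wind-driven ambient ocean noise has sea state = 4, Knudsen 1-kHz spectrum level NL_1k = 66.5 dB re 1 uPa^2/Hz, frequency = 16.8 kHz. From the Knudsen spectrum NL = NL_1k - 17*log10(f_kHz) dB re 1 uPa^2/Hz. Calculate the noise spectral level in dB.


45.67 dB


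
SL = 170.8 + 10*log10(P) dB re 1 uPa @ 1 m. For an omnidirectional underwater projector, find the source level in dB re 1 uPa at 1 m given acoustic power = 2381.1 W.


SL = 170.8 + 10*log10(2381.1) = 170.8 + 33.77 = 204.57

204.57 dB


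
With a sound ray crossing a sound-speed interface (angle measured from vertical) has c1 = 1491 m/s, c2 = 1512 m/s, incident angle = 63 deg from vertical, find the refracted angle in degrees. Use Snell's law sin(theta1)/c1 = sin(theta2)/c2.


sin(theta2) = (c2/c1)*sin(theta1) = (1512/1491)*sin(63 deg) = 0.90356
theta2 = arcsin(0.90356) = 64.63

64.63 deg


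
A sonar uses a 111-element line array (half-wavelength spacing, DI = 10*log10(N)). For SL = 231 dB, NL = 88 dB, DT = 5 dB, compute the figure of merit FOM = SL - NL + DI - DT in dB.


Step 1: DI = 10*log10(111) = 20.45 dB
Step 2: FOM = SL - NL + DI - DT = 231 - 88 + 20.45 - 5 = 158.45

158.45 dB


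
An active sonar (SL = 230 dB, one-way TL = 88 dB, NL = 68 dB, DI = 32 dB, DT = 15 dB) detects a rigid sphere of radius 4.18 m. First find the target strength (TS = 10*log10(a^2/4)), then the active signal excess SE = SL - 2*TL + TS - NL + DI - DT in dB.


Step 1: TS = 10*log10(4.18^2/4) = 6.4 dB
Step 2: SE = SL - 2*TL + TS - NL + DI - DT = 230 - 2*88 + (6.4) - 68 + 32 - 15 = 9.4

9.4 dB


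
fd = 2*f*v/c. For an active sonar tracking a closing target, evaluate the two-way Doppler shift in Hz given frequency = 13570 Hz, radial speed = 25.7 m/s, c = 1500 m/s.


465.0 Hz


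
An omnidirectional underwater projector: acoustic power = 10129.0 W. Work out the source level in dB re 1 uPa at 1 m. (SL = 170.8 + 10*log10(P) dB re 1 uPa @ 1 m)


SL = 170.8 + 10*log10(10129.0) = 170.8 + 40.06 = 210.86

210.86 dB


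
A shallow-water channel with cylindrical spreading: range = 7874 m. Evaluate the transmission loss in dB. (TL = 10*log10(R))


38.96 dB


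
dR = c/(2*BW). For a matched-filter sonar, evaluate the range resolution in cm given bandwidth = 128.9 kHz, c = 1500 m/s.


dR = c/(2*BW) = 1500 / (2 * 128.9e3) = 0.0058 m = 0.58 cm

0.58 cm


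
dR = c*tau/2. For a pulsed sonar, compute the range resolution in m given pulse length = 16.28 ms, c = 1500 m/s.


dR = c*tau/2 = 1500 * 16.28e-3 / 2 = 12.21

12.21 m


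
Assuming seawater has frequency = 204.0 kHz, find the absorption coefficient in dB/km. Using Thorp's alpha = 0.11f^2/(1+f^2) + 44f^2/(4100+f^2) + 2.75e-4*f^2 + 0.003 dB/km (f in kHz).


51.611 dB/km


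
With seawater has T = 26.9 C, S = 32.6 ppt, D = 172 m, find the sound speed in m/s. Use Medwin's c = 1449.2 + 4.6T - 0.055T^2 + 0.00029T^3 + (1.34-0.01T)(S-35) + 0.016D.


c = 1449.2 + 4.6*26.9 - 0.055*26.9^2 + 0.00029*26.9^3 + (1.34 - 0.01*26.9)*(32.6 - 35) + 0.016*172 = 1538.97

1538.97 m/s


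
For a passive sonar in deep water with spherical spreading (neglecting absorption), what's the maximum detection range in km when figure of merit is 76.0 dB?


At max range FOM = TL, so 20*log10(R) = 76.0
R = 10^(76.0/20) = 6309.57 m = 6.31 km

6.31 km


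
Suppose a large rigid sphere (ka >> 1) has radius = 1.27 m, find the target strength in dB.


TS = 10*log10(1.27^2 / 4) = 10*log10(0.403225) = -3.94

-3.94 dB


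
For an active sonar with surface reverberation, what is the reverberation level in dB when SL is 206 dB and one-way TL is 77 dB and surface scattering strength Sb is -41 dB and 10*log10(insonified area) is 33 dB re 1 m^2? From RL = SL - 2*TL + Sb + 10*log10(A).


RL = SL - 2*TL + Sb + 10*log10(A) = 206 - 2*77 + (-41) + 33 = 44

44 dB


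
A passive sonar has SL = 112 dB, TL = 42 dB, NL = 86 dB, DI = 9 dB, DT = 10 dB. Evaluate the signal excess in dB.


SE = SL - TL - NL + DI - DT = 112 - 42 - 86 + 9 - 10 = -17

-17 dB


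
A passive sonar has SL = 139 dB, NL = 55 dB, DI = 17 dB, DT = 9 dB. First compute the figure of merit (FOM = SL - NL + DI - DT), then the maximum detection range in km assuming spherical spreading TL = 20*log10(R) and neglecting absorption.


Step 1: FOM = SL - NL + DI - DT = 139 - 55 + 17 - 9 = 92 dB
Step 2: at max range FOM = TL = 20*log10(R), so R = 10^(92/20) = 39810.72 m = 39.81 km

39.81 km


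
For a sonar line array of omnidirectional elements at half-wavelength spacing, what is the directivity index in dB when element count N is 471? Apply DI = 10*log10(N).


DI = 10*log10(471) = 26.73

26.73 dB


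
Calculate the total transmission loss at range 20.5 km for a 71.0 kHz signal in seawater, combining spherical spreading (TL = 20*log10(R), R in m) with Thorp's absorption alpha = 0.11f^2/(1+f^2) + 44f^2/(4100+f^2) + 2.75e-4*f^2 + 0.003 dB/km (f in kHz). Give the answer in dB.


Step 1 (Thorp): alpha = 0.11*5041.0/(1+5041.0) + 44*5041.0/(4100+5041.0) + 2.75e-4*5041.0 + 0.003 = 25.764 dB/km
Step 2: TL_spread = 20*log10(20500) = 86.24 dB
Step 3: TL_abs = alpha*R = 25.764 * 20.5 = 528.16 dB
Step 4: TL_total = 86.24 + 528.16 = 614.4

614.4 dB


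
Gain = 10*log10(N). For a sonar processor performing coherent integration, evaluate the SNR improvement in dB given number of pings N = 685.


Gain = 10*log10(685) = 28.36

28.36 dB


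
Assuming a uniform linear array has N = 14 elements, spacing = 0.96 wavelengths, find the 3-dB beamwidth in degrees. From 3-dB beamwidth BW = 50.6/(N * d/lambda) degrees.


3.76 deg


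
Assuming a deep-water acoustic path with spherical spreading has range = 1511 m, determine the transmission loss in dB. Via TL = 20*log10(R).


TL = 20*log10(1511) = 63.59

63.59 dB


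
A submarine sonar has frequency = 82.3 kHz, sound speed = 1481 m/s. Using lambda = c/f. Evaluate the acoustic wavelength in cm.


1.8 cm


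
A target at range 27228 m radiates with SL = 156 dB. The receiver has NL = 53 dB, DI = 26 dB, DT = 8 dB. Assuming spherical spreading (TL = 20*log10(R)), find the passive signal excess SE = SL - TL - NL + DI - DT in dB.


Step 1: TL = 20*log10(27228) = 88.7 dB
Step 2: SE = 156 - 88.7 - 53 + 26 - 8 = 32.3

32.3 dB


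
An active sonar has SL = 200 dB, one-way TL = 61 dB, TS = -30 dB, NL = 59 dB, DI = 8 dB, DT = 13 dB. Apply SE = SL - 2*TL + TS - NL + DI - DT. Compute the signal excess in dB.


SE = SL - 2*TL + TS - NL + DI - DT = 200 - 2*61 + (-30) - 59 + 8 - 13 = -16

-16 dB


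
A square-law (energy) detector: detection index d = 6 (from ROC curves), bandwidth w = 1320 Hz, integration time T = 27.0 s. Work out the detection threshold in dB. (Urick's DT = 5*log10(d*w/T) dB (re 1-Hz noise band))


12.34 dB


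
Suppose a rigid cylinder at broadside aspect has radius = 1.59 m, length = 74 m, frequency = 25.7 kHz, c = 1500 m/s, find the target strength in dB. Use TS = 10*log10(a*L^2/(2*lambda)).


48.73 dB


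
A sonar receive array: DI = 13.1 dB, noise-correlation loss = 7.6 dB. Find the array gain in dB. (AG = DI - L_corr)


AG = DI - L_corr = 13.1 - 7.6 = 5.5

5.5 dB


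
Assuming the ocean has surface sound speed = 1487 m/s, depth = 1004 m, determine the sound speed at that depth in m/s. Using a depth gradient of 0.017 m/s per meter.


c = 1487 + 0.017 * 1004 = 1504.068

1504.068 m/s


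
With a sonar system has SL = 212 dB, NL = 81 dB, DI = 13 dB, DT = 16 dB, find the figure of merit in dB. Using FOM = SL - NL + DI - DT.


FOM = SL - NL + DI - DT = 212 - 81 + 13 - 16 = 128

128 dB


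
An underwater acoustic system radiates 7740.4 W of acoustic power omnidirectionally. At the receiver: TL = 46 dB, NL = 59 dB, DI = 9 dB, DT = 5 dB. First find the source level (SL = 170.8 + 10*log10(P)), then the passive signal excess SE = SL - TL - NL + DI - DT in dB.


Step 1: SL = 170.8 + 10*log10(7740.4) = 209.69 dB
Step 2: SE = SL - TL - NL + DI - DT = 209.69 - 46 - 59 + 9 - 5 = 108.69

108.69 dB


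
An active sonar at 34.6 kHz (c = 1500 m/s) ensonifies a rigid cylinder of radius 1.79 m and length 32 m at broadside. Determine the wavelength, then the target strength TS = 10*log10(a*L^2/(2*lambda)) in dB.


Step 1: lambda = c/f = 1500/34600 = 0.04335 m
Step 2: TS = 10*log10(a*L^2/(2*lambda)) = 10*log10(1.79*32^2/(2*0.04335)) = 43.25

43.25 dB


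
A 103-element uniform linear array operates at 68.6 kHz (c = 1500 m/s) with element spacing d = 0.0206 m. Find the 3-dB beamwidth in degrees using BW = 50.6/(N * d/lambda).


Step 1: lambda = 1500/68600 = 0.02187 m
Step 2: d/lambda = 0.0206/0.02187 = 0.9419
Step 3: BW = 50.6/(N * d/lambda) = 50.6/(103 * 0.9419) = 0.52

0.52 deg


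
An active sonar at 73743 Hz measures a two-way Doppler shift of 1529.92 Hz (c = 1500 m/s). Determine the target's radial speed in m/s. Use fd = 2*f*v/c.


From fd = 2*f*v/c, v = c*fd/(2*f) = 1500 * 1529.92 / (2*73743) = 15.56

15.56 m/s


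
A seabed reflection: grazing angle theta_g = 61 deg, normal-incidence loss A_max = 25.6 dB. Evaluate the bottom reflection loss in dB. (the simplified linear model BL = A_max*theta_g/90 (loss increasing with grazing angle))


BL = A_max * theta_g / 90 = 25.6 * 61 / 90 = 17.35

17.35 dB


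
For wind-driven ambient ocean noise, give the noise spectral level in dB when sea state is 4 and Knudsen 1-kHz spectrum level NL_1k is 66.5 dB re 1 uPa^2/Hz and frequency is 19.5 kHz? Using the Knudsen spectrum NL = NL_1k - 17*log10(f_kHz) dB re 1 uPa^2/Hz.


NL = NL_1k - 17*log10(f_kHz) = 66.5 - 17*log10(19.5) = 66.5 - (21.93) = 44.57

44.57 dB


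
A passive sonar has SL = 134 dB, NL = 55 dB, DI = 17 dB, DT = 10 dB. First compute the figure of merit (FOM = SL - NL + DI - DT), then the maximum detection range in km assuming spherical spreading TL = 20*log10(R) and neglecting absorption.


Step 1: FOM = SL - NL + DI - DT = 134 - 55 + 17 - 10 = 86 dB
Step 2: at max range FOM = TL = 20*log10(R), so R = 10^(86/20) = 19952.62 m = 19.95 km

19.95 km


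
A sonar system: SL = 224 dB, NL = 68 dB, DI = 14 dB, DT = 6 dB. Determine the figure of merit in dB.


FOM = SL - NL + DI - DT = 224 - 68 + 14 - 6 = 164

164 dB


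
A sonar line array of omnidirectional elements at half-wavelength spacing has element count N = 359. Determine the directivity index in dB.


25.55 dB


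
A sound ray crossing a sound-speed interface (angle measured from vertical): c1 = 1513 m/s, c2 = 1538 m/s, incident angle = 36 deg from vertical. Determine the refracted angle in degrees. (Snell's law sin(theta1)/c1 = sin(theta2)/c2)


sin(theta2) = (c2/c1)*sin(theta1) = (1538/1513)*sin(36 deg) = 0.5975
theta2 = arcsin(0.5975) = 36.69

36.69 deg


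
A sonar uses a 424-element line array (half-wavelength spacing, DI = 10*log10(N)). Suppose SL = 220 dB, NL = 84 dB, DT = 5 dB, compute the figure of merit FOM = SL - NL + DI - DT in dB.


Step 1: DI = 10*log10(424) = 26.27 dB
Step 2: FOM = SL - NL + DI - DT = 220 - 84 + 26.27 - 5 = 157.27

157.27 dB


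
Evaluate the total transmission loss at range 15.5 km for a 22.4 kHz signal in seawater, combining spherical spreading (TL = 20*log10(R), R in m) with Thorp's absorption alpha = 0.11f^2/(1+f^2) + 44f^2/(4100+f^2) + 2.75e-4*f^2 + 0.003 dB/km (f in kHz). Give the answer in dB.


Step 1 (Thorp): alpha = 0.11*501.76/(1+501.76) + 44*501.76/(4100+501.76) + 2.75e-4*501.76 + 0.003 = 5.0484 dB/km
Step 2: TL_spread = 20*log10(15500) = 83.81 dB
Step 3: TL_abs = alpha*R = 5.0484 * 15.5 = 78.25 dB
Step 4: TL_total = 83.81 + 78.25 = 162.06

162.06 dB


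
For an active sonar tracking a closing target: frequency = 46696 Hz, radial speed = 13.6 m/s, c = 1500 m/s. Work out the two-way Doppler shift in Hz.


fd = 2*f*v/c = 2 * 46696 * 13.6 / 1500 = 846.75

846.75 Hz


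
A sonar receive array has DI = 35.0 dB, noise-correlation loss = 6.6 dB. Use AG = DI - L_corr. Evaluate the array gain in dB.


28.4 dB


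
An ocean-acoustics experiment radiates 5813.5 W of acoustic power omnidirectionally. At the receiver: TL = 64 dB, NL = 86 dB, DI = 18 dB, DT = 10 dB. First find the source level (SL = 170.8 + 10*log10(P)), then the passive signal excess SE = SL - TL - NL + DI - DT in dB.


Step 1: SL = 170.8 + 10*log10(5813.5) = 208.44 dB
Step 2: SE = SL - TL - NL + DI - DT = 208.44 - 64 - 86 + 18 - 10 = 66.44

66.44 dB


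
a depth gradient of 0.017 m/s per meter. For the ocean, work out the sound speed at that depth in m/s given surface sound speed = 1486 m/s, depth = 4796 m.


c = 1486 + 0.017 * 4796 = 1567.532

1567.532 m/s


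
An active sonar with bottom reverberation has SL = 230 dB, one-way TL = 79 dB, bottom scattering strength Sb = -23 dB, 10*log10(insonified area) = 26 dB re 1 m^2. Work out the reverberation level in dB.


RL = SL - 2*TL + Sb + 10*log10(A) = 230 - 2*79 + (-23) + 26 = 75

75 dB


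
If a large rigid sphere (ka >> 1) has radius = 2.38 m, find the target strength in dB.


TS = 10*log10(2.38^2 / 4) = 10*log10(1.4161) = 1.51

1.51 dB


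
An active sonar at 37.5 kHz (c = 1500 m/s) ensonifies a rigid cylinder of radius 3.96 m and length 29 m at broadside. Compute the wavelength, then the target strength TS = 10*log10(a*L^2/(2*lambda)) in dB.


Step 1: lambda = c/f = 1500/37500 = 0.04 m
Step 2: TS = 10*log10(a*L^2/(2*lambda)) = 10*log10(3.96*29^2/(2*0.04)) = 46.19

46.19 dB


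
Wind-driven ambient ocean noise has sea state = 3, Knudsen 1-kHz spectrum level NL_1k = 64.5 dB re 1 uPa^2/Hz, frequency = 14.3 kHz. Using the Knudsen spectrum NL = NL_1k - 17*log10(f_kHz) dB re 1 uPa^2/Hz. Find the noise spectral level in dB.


NL = NL_1k - 17*log10(f_kHz) = 64.5 - 17*log10(14.3) = 64.5 - (19.64) = 44.86

44.86 dB


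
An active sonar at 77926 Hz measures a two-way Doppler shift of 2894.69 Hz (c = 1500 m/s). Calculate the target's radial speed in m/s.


From fd = 2*f*v/c, v = c*fd/(2*f) = 1500 * 2894.69 / (2*77926) = 27.86

27.86 m/s


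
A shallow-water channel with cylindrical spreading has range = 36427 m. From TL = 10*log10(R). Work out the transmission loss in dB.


45.61 dB


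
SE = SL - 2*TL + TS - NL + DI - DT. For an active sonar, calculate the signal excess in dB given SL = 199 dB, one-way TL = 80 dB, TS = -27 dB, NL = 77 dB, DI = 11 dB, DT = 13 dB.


SE = SL - 2*TL + TS - NL + DI - DT = 199 - 2*80 + (-27) - 77 + 11 - 13 = -67

-67 dB


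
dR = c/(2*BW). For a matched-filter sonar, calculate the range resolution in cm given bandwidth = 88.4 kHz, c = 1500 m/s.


0.85 cm


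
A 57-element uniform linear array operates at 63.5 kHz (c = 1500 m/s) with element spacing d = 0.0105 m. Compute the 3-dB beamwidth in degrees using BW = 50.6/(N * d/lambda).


Step 1: lambda = 1500/63500 = 0.02362 m
Step 2: d/lambda = 0.0105/0.02362 = 0.4445
Step 3: BW = 50.6/(N * d/lambda) = 50.6/(57 * 0.4445) = 2.0

2.0 deg


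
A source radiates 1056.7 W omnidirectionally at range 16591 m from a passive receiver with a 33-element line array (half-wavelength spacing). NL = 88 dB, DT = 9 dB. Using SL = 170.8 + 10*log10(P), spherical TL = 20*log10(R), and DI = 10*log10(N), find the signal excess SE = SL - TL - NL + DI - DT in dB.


Step 1: SL = 170.8 + 10*log10(1056.7) = 201.04 dB
Step 2: TL = 20*log10(16591) = 84.4 dB
Step 3: DI = 10*log10(33) = 15.19 dB
Step 4: SE = SL - TL - NL + DI - DT = 201.04 - 84.4 - 88 + 15.19 - 9 = 34.83

34.83 dB


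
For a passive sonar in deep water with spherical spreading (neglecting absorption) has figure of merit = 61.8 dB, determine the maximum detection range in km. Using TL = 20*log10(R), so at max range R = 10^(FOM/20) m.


1.23 km


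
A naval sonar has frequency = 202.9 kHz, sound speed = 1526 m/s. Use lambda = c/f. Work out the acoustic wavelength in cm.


0.75 cm


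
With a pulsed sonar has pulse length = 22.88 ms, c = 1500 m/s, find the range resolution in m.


17.16 m


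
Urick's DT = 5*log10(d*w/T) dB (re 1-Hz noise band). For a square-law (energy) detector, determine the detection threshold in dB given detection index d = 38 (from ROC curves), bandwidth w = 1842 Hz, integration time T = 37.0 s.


16.38 dB


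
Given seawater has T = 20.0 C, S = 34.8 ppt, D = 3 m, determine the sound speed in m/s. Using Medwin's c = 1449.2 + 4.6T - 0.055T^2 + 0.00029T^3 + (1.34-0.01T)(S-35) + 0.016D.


1521.34 m/s


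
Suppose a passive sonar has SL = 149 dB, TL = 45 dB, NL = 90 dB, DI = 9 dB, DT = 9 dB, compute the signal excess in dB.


SE = SL - TL - NL + DI - DT = 149 - 45 - 90 + 9 - 9 = 14

14 dB


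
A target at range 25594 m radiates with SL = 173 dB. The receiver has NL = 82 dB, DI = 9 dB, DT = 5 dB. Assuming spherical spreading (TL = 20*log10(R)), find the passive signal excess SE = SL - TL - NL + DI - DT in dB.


6.84 dB


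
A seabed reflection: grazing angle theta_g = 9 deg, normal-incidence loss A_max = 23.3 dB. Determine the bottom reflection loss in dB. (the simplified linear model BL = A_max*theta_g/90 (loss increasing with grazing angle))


2.33 dB


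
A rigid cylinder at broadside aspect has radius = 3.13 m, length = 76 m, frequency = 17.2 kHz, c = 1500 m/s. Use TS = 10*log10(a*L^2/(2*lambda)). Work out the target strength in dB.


50.16 dB


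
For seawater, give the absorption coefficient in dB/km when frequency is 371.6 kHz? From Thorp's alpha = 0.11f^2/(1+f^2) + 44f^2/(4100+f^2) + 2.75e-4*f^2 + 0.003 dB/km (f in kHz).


f^2 = 138086.56
alpha = 0.11*138086.56/(1+138086.56) + 44*138086.56/(4100+138086.56) + 2.75e-4*138086.56 + 0.003 = 80.818

80.818 dB/km


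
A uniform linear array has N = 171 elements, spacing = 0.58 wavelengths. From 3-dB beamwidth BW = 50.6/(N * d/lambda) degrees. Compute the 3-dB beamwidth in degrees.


0.51 deg


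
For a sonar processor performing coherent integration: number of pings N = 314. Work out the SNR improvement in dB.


24.97 dB


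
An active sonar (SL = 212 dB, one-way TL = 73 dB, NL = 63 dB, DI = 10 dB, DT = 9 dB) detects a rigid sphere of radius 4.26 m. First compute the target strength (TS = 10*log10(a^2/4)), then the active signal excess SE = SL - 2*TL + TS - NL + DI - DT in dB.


Step 1: TS = 10*log10(4.26^2/4) = 6.57 dB
Step 2: SE = SL - 2*TL + TS - NL + DI - DT = 212 - 2*73 + (6.57) - 63 + 10 - 9 = 10.57

10.57 dB


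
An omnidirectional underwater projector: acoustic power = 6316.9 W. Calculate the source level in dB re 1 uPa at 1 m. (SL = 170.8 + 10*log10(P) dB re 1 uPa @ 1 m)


208.81 dB


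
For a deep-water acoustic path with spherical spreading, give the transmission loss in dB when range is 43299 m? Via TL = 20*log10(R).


92.73 dB


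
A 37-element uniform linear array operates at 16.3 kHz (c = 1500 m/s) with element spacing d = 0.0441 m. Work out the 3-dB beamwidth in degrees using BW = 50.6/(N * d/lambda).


Step 1: lambda = 1500/16300 = 0.09202 m
Step 2: d/lambda = 0.0441/0.09202 = 0.4792
Step 3: BW = 50.6/(N * d/lambda) = 50.6/(37 * 0.4792) = 2.85

2.85 deg


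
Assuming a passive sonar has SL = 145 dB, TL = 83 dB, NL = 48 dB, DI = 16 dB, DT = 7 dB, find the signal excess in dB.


23 dB


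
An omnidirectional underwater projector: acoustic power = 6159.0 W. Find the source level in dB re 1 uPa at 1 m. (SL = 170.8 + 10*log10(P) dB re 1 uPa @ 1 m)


SL = 170.8 + 10*log10(6159.0) = 170.8 + 37.9 = 208.7

208.7 dB


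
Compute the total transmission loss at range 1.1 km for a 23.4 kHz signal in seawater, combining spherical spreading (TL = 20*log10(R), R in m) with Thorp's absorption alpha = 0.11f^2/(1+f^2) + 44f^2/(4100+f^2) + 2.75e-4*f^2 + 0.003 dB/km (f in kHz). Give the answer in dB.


Step 1 (Thorp): alpha = 0.11*547.56/(1+547.56) + 44*547.56/(4100+547.56) + 2.75e-4*547.56 + 0.003 = 5.4473 dB/km
Step 2: TL_spread = 20*log10(1100) = 60.83 dB
Step 3: TL_abs = alpha*R = 5.4473 * 1.1 = 5.99 dB
Step 4: TL_total = 60.83 + 5.99 = 66.82

66.82 dB


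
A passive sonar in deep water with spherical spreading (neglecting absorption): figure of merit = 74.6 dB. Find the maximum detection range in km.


At max range FOM = TL, so 20*log10(R) = 74.6
R = 10^(74.6/20) = 5370.32 m = 5.37 km

5.37 km


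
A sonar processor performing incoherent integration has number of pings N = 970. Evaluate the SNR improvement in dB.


Gain = 5*log10(970) = 14.93

14.93 dB


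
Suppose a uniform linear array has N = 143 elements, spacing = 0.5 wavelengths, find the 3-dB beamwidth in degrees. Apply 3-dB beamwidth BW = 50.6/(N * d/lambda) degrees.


BW = 50.6 / (143 * 0.5) = 50.6 / 71.5 = 0.71

0.71 deg


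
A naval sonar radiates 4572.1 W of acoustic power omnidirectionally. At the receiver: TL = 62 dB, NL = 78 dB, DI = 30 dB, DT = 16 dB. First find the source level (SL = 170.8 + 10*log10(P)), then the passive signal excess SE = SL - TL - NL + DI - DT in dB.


Step 1: SL = 170.8 + 10*log10(4572.1) = 207.4 dB
Step 2: SE = SL - TL - NL + DI - DT = 207.4 - 62 - 78 + 30 - 16 = 81.4

81.4 dB


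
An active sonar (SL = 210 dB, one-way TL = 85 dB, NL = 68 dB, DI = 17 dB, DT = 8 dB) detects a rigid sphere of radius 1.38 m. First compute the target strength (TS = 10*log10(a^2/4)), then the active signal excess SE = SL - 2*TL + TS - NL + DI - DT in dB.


Step 1: TS = 10*log10(1.38^2/4) = -3.22 dB
Step 2: SE = SL - 2*TL + TS - NL + DI - DT = 210 - 2*85 + (-3.22) - 68 + 17 - 8 = -22.22

-22.22 dB


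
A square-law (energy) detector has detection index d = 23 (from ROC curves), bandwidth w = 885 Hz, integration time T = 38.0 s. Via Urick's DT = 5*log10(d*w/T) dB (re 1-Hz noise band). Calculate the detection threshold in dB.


13.64 dB


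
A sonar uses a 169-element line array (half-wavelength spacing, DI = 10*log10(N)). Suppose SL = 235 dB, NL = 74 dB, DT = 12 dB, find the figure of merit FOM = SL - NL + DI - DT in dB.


Step 1: DI = 10*log10(169) = 22.28 dB
Step 2: FOM = SL - NL + DI - DT = 235 - 74 + 22.28 - 12 = 171.28

171.28 dB


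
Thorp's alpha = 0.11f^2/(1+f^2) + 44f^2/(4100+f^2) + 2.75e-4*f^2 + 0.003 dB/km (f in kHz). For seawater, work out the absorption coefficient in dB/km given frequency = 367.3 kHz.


f^2 = 134909.29
alpha = 0.11*134909.29/(1+134909.29) + 44*134909.29/(4100+134909.29) + 2.75e-4*134909.29 + 0.003 = 79.915

79.915 dB/km


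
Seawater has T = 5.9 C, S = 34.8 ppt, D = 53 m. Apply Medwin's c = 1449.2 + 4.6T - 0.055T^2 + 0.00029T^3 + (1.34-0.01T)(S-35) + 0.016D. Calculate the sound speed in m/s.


1475.08 m/s


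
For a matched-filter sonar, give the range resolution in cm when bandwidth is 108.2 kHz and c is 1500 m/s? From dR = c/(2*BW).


0.69 cm


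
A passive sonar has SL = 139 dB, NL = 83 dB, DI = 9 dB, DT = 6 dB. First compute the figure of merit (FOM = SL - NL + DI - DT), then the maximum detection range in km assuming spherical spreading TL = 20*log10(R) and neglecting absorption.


Step 1: FOM = SL - NL + DI - DT = 139 - 83 + 9 - 6 = 59 dB
Step 2: at max range FOM = TL = 20*log10(R), so R = 10^(59/20) = 891.25 m = 0.89 km

0.89 km


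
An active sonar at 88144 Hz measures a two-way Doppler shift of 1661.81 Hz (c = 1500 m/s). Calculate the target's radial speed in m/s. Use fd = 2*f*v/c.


From fd = 2*f*v/c, v = c*fd/(2*f) = 1500 * 1661.81 / (2*88144) = 14.14

14.14 m/s


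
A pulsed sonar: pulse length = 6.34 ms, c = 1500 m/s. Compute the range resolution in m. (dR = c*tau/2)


4.755 m


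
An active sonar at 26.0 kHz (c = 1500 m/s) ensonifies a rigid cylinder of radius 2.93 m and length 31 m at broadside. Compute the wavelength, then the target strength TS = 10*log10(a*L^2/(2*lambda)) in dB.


Step 1: lambda = c/f = 1500/26000 = 0.05769 m
Step 2: TS = 10*log10(a*L^2/(2*lambda)) = 10*log10(2.93*31^2/(2*0.05769)) = 43.87

43.87 dB


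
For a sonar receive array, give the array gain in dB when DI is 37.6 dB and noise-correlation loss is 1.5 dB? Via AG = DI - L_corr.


AG = DI - L_corr = 37.6 - 1.5 = 36.1

36.1 dB


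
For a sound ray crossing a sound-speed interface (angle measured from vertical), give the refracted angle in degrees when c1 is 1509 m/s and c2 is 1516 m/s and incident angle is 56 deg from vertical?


sin(theta2) = (c2/c1)*sin(theta1) = (1516/1509)*sin(56 deg) = 0.83288
theta2 = arcsin(0.83288) = 56.4

56.4 deg


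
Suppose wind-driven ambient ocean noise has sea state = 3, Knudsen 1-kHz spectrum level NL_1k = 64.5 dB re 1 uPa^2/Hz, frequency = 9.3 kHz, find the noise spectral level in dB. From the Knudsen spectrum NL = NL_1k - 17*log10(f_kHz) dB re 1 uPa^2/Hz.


NL = NL_1k - 17*log10(f_kHz) = 64.5 - 17*log10(9.3) = 64.5 - (16.46) = 48.04

48.04 dB


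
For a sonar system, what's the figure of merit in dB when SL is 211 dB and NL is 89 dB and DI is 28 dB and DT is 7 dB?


143 dB


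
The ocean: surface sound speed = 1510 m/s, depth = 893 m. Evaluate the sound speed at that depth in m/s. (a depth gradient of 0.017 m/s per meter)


1525.181 m/s


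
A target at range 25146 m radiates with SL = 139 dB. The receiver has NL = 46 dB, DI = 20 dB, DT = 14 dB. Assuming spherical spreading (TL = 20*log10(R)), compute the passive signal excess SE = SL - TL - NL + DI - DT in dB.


10.99 dB


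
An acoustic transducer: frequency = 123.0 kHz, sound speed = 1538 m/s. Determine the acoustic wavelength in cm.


lambda = c/f = 1538 / 123000 = 0.0125 m = 1.25 cm

1.25 cm


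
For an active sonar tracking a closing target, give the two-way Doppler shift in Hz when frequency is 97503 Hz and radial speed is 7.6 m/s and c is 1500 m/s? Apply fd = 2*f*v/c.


fd = 2*f*v/c = 2 * 97503 * 7.6 / 1500 = 988.03

988.03 Hz


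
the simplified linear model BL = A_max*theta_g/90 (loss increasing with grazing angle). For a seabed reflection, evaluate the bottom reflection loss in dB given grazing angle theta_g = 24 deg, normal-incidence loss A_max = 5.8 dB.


1.55 dB


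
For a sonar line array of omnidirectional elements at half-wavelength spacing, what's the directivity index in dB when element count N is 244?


DI = 10*log10(244) = 23.87

23.87 dB


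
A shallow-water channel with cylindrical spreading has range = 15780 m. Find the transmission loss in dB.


TL = 10*log10(15780) = 41.98

41.98 dB


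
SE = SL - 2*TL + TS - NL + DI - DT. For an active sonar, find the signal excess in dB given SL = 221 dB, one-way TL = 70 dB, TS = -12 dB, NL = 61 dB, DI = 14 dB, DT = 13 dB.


9 dB


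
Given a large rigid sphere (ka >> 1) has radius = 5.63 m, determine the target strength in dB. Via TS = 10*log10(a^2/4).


TS = 10*log10(5.63^2 / 4) = 10*log10(7.924225) = 8.99

8.99 dB


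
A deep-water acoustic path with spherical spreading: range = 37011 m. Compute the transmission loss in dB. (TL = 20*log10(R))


91.37 dB


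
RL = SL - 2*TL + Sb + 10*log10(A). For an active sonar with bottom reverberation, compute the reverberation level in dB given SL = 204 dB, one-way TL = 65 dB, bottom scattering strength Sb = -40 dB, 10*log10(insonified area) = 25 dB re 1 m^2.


RL = SL - 2*TL + Sb + 10*log10(A) = 204 - 2*65 + (-40) + 25 = 59

59 dB


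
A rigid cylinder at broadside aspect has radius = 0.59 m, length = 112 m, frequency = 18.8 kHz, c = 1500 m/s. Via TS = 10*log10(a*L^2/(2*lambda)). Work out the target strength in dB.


lambda = 1500/18800 = 0.07979 m
TS = 10*log10(0.59*112^2/(2*0.07979)) = 46.66

46.66 dB
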